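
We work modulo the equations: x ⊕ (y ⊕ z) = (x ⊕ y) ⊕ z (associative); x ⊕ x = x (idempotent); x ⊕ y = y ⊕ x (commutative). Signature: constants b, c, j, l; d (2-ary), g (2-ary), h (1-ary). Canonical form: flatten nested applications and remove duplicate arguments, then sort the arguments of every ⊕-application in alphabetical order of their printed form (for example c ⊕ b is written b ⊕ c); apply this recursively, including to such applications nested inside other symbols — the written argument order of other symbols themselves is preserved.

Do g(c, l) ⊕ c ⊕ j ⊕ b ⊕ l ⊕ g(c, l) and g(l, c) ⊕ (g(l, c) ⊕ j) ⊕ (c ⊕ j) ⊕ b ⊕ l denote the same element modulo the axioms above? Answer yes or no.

Answer: no — b ⊕ c ⊕ g(c, l) ⊕ j ⊕ l vs b ⊕ c ⊕ g(l, c) ⊕ j ⊕ l

Derivation:
Left:  g(c, l) ⊕ c ⊕ j ⊕ b ⊕ l ⊕ g(c, l)
  Deduplicate:  drop duplicate g(c, l)
  Sort arguments:  b ⊕ c ⊕ g(c, l) ⊕ j ⊕ l
Right:  g(l, c) ⊕ (g(l, c) ⊕ j) ⊕ (c ⊕ j) ⊕ b ⊕ l
  Flatten:  g(l, c) ⊕ g(l, c) ⊕ j ⊕ c ⊕ j ⊕ b ⊕ l
  Idempotence:  drop duplicate g(l, c), j
  Sort arguments:  b ⊕ c ⊕ g(l, c) ⊕ j ⊕ l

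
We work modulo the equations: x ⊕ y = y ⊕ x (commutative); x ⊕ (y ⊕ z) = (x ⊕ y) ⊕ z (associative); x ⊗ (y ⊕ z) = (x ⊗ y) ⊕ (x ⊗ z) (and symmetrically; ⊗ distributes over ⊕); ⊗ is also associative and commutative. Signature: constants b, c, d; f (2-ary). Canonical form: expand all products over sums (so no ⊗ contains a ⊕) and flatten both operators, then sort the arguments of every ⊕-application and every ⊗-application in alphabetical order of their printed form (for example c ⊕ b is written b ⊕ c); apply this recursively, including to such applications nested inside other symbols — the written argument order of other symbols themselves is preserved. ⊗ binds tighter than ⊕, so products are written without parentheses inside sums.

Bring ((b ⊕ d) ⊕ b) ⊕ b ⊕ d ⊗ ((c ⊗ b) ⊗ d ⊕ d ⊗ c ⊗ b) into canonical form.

Answer: b ⊕ b ⊕ b ⊕ b ⊗ c ⊗ d ⊗ d ⊕ b ⊗ c ⊗ d ⊗ d ⊕ d

Derivation:
Distribute:  b ⊕ d ⊕ b ⊕ b ⊕ b ⊗ c ⊗ d ⊗ d ⊕ b ⊗ c ⊗ d ⊗ d
Sort:  b ⊕ b ⊕ b ⊕ b ⊗ c ⊗ d ⊗ d ⊕ b ⊗ c ⊗ d ⊗ d ⊕ d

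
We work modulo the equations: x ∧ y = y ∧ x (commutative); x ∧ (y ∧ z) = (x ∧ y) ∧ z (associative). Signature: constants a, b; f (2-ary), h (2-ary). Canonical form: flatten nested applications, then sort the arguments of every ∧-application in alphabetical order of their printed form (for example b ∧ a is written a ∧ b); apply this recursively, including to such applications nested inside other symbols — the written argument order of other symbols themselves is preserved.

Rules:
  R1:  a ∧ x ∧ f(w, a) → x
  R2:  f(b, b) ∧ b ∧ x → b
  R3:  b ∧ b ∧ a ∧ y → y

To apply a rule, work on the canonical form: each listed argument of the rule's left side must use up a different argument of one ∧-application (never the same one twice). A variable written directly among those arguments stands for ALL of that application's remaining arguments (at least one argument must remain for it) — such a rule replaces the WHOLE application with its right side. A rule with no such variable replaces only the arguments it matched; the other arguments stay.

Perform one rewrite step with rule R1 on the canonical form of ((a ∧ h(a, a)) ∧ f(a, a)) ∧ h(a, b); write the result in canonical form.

Answer: h(a, a) ∧ h(a, b)

Derivation:
Canonical form:  a ∧ f(a, a) ∧ h(a, a) ∧ h(a, b)
Match R1:  consume a, f(a, a);  w := a, x := h(a, a) ∧ h(a, b)
The extension variable absorbs all remaining arguments, so the whole application is rewritten.
Result:  h(a, a) ∧ h(a, b)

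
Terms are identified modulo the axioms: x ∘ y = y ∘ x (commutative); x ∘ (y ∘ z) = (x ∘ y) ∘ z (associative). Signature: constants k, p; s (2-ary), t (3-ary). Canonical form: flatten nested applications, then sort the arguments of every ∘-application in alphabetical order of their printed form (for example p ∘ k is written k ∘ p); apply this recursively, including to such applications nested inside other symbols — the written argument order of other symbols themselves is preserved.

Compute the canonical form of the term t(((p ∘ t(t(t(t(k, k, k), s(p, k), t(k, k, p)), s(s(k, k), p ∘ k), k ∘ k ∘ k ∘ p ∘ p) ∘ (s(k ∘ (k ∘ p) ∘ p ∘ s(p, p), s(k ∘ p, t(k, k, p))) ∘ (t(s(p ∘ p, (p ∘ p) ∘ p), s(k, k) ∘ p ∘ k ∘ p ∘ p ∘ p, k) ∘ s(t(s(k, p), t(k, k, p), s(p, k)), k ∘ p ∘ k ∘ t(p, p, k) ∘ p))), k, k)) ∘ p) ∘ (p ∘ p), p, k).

Focus inside:  ((p ∘ t(t(t(t(k, k, k), s(p, k), t(k, k, p)), s(s(k, k), p ∘ k), k ∘ k ∘ k ∘ p ∘ p) ∘ (s(k ∘ (k ∘ p) ∘ p ∘ s(p, p), s(k ∘ p, t(k, k, p))) ∘ (t(s(p ∘ p, (p ∘ p) ∘ p), s(k, k) ∘ p ∘ k ∘ p ∘ p ∘ p, k) ∘ s(t(s(k, p), t(k, k, p), s(p, k)), k ∘ p ∘ k ∘ t(p, p, k) ∘ p))), k, k)) ∘ p) ∘ (p ∘ p)
Un-nest:  p ∘ t(t(t(t(k, k, k), s(p, k), t(k, k, p)), s(s(k, k), p ∘ k), k ∘ k ∘ k ∘ p ∘ p) ∘ (s(k ∘ (k ∘ p) ∘ p ∘ s(p, p), s(k ∘ p, t(k, k, p))) ∘ (t(s(p ∘ p, (p ∘ p) ∘ p), s(k, k) ∘ p ∘ k ∘ p ∘ p ∘ p, k) ∘ s(t(s(k, p), t(k, k, p), s(p, k)), k ∘ p ∘ k ∘ t(p, p, k) ∘ p))), k, k) ∘ p ∘ p ∘ p
Inside:  t(t(t(t(k, k, k), s(p, k), t(k, k, p)), s(s(k, k), p ∘ k), k ∘ k ∘ k ∘ p ∘ p) ∘ (s(k ∘ (k ∘ p) ∘ p ∘ s(p, p), s(k ∘ p, t(k, k, p))) ∘ (t(s(p ∘ p, (p ∘ p) ∘ p), s(k, k) ∘ p ∘ k ∘ p ∘ p ∘ p, k) ∘ s(t(s(k, p), t(k, k, p), s(p, k)), k ∘ p ∘ k ∘ t(p, p, k) ∘ p))), k, k)  →  t(s(k ∘ k ∘ p ∘ p ∘ s(p, p), s(k ∘ p, t(k, k, p))) ∘ s(t(s(k, p), t(k, k, p), s(p, k)), k ∘ k ∘ p ∘ p ∘ t(p, p, k)) ∘ t(s(p ∘ p, p ∘ p ∘ p), k ∘ p ∘ p ∘ p ∘ p ∘ s(k, k), k) ∘ t(t(t(k, k, k), s(p, k), t(k, k, p)), s(s(k, k), k ∘ p), k ∘ k ∘ k ∘ p ∘ p), k, k)
Order the arguments:  p ∘ p ∘ p ∘ p ∘ t(s(k ∘ k ∘ p ∘ p ∘ s(p, p), s(k ∘ p, t(k, k, p))) ∘ s(t(s(k, p), t(k, k, p), s(p, k)), k ∘ k ∘ p ∘ p ∘ t(p, p, k)) ∘ t(s(p ∘ p, p ∘ p ∘ p), k ∘ p ∘ p ∘ p ∘ p ∘ s(k, k), k) ∘ t(t(t(k, k, k), s(p, k), t(k, k, p)), s(s(k, k), k ∘ p), k ∘ k ∘ k ∘ p ∘ p), k, k)
Put back:  t(p ∘ p ∘ p ∘ p ∘ t(s(k ∘ k ∘ p ∘ p ∘ s(p, p), s(k ∘ p, t(k, k, p))) ∘ s(t(s(k, p), t(k, k, p), s(p, k)), k ∘ k ∘ p ∘ p ∘ t(p, p, k)) ∘ t(s(p ∘ p, p ∘ p ∘ p), k ∘ p ∘ p ∘ p ∘ p ∘ s(k, k), k) ∘ t(t(t(k, k, k), s(p, k), t(k, k, p)), s(s(k, k), k ∘ p), k ∘ k ∘ k ∘ p ∘ p), k, k), p, k)

Answer: t(p ∘ p ∘ p ∘ p ∘ t(s(k ∘ k ∘ p ∘ p ∘ s(p, p), s(k ∘ p, t(k, k, p))) ∘ s(t(s(k, p), t(k, k, p), s(p, k)), k ∘ k ∘ p ∘ p ∘ t(p, p, k)) ∘ t(s(p ∘ p, p ∘ p ∘ p), k ∘ p ∘ p ∘ p ∘ p ∘ s(k, k), k) ∘ t(t(t(k, k, k), s(p, k), t(k, k, p)), s(s(k, k), k ∘ p), k ∘ k ∘ k ∘ p ∘ p), k, k), p, k)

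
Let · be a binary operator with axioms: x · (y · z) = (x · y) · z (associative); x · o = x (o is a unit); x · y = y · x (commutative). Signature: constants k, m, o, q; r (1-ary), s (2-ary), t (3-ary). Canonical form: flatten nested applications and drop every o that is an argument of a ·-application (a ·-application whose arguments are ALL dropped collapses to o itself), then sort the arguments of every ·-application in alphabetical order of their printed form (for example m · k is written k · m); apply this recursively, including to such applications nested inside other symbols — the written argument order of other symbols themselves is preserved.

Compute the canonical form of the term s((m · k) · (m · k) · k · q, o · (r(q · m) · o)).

Answer: s(k · k · k · m · m · q, r(m · q))

Derivation:
Focus inside:  (m · k) · (m · k) · k · q
Merge nested applications:  m · k · m · k · k · q
Sort:  k · k · k · m · m · q
Reassemble:  s(k · k · k · m · m · q, r(m · q))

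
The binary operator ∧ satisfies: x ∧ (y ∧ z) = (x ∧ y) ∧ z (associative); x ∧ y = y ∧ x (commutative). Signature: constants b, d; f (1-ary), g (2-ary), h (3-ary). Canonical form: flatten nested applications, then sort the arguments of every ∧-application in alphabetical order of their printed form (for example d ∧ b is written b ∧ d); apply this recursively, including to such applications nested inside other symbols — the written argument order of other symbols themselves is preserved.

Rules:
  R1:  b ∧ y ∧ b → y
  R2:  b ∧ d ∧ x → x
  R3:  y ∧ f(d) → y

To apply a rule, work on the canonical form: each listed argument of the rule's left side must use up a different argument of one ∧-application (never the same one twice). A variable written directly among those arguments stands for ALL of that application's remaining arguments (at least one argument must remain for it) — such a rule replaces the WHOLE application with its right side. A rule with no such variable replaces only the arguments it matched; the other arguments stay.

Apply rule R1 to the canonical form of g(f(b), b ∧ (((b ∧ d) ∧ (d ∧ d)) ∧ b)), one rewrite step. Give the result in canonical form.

Canonical form:  g(f(b), b ∧ b ∧ b ∧ d ∧ d ∧ d)
R1 matches:  uses b, b;  y := b ∧ d ∧ d ∧ d
The extension variable absorbs all remaining arguments, so the whole application is rewritten.
Giving:  g(f(b), b ∧ d ∧ d ∧ d)

Answer: g(f(b), b ∧ d ∧ d ∧ d)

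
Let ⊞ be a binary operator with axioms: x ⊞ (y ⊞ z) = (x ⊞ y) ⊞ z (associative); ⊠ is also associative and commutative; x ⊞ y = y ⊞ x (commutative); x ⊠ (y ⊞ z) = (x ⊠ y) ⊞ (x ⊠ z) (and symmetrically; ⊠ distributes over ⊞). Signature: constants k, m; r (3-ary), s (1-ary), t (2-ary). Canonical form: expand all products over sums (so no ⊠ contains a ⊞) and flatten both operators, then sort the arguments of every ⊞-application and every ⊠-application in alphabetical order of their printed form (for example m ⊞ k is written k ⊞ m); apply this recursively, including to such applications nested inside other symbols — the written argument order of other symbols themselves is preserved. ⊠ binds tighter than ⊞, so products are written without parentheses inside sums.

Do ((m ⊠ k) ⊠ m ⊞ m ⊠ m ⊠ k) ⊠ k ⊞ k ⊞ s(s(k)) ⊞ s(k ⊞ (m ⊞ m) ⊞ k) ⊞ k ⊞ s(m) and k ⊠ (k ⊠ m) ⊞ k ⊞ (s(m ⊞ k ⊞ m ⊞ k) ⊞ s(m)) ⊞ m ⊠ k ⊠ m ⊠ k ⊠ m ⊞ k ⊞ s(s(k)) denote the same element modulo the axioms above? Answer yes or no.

Answer: no — k ⊞ k ⊞ k ⊠ k ⊠ m ⊠ m ⊞ k ⊠ k ⊠ m ⊠ m ⊞ s(k ⊞ k ⊞ m ⊞ m) ⊞ s(m) ⊞ s(s(k)) vs k ⊞ k ⊞ k ⊠ k ⊠ m ⊞ k ⊠ k ⊠ m ⊠ m ⊠ m ⊞ s(k ⊞ k ⊞ m ⊞ m) ⊞ s(m) ⊞ s(s(k))

Derivation:
Left:  ((m ⊠ k) ⊠ m ⊞ m ⊠ m ⊠ k) ⊠ k ⊞ k ⊞ s(s(k)) ⊞ s(k ⊞ (m ⊞ m) ⊞ k) ⊞ k ⊞ s(m)
  Expand products over sums:  k ⊠ k ⊠ m ⊠ m ⊞ k ⊠ k ⊠ m ⊠ m ⊞ k ⊞ s(s(k)) ⊞ s(k ⊞ k ⊞ m ⊞ m) ⊞ k ⊞ s(m)
  Order the arguments:  k ⊞ k ⊞ k ⊠ k ⊠ m ⊠ m ⊞ k ⊠ k ⊠ m ⊠ m ⊞ s(k ⊞ k ⊞ m ⊞ m) ⊞ s(m) ⊞ s(s(k))
Right:  k ⊠ (k ⊠ m) ⊞ k ⊞ (s(m ⊞ k ⊞ m ⊞ k) ⊞ s(m)) ⊞ m ⊠ k ⊠ m ⊠ k ⊠ m ⊞ k ⊞ s(s(k))
  Un-nest:  k ⊠ k ⊠ m ⊞ k ⊞ s(k ⊞ k ⊞ m ⊞ m) ⊞ s(m) ⊞ k ⊠ k ⊠ m ⊠ m ⊠ m ⊞ k ⊞ s(s(k))
  Sort arguments:  k ⊞ k ⊞ k ⊠ k ⊠ m ⊞ k ⊠ k ⊠ m ⊠ m ⊠ m ⊞ s(k ⊞ k ⊞ m ⊞ m) ⊞ s(m) ⊞ s(s(k))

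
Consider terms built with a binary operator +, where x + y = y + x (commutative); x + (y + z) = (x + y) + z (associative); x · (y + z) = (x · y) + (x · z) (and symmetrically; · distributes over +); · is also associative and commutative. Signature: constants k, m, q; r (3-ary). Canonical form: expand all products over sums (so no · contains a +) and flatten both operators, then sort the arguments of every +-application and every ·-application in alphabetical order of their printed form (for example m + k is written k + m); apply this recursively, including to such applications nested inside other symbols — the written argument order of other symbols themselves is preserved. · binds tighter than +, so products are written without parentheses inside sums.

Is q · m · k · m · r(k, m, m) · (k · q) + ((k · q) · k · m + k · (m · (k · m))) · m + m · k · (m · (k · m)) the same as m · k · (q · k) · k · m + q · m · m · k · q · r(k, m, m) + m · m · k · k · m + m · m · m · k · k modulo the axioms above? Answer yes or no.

Left:  q · m · k · m · r(k, m, m) · (k · q) + ((k · q) · k · m + k · (m · (k · m))) · m + m · k · (m · (k · m))
  Expand products over sums:  k · k · m · m · q · q · r(k, m, m) + k · k · m · m · q + k · k · m · m · m + k · k · m · m · m
  Order the arguments:  k · k · m · m · m + k · k · m · m · m + k · k · m · m · q + k · k · m · m · q · q · r(k, m, m)
Right:  m · k · (q · k) · k · m + q · m · m · k · q · r(k, m, m) + m · m · k · k · m + m · m · m · k · k
  Un-nest:  k · k · k · m · m · q + k · m · m · q · q · r(k, m, m) + k · k · m · m · m + k · k · m · m · m
  Order the arguments:  k · k · k · m · m · q + k · k · m · m · m + k · k · m · m · m + k · m · m · q · q · r(k, m, m)

Answer: no — k · k · m · m · m + k · k · m · m · m + k · k · m · m · q + k · k · m · m · q · q · r(k, m, m) vs k · k · k · m · m · q + k · k · m · m · m + k · k · m · m · m + k · m · m · q · q · r(k, m, m)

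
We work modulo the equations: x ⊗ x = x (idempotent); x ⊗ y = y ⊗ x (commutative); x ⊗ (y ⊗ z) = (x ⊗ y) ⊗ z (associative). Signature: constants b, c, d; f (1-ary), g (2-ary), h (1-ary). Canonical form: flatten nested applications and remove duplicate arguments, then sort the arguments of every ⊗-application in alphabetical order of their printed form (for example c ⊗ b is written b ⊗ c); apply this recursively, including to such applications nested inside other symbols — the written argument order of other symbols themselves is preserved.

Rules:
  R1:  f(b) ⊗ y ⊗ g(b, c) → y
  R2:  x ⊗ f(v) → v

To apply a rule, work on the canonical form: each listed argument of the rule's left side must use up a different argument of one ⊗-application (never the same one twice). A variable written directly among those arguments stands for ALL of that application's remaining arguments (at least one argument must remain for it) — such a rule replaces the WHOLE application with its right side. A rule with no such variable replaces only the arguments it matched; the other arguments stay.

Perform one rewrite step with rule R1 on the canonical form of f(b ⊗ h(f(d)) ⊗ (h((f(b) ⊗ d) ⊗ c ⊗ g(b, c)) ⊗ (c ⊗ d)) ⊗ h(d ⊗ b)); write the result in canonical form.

Canonical form:  f(b ⊗ c ⊗ d ⊗ h(b ⊗ d) ⊗ h(c ⊗ d ⊗ f(b) ⊗ g(b, c)) ⊗ h(f(d)))
Apply R1:  consuming f(b), g(b, c);  y := c ⊗ d
The extension variable absorbs all remaining arguments, so the whole application is rewritten.
New term:  f(b ⊗ c ⊗ d ⊗ h(b ⊗ d) ⊗ h(c ⊗ d) ⊗ h(f(d)))

Answer: f(b ⊗ c ⊗ d ⊗ h(b ⊗ d) ⊗ h(c ⊗ d) ⊗ h(f(d)))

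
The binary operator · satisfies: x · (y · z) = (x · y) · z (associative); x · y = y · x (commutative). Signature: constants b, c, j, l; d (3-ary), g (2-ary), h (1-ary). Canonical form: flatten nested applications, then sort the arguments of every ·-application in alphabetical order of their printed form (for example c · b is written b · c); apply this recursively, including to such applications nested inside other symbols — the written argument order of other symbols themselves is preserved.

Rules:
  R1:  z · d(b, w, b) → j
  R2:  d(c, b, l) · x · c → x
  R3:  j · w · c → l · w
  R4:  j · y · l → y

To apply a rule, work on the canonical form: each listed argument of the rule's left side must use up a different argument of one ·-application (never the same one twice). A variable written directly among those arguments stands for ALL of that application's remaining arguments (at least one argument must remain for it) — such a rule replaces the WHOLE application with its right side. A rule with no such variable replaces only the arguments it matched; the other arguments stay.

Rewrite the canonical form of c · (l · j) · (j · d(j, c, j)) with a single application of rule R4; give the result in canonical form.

Answer: c · d(j, c, j) · j

Derivation:
Canonical form:  c · d(j, c, j) · j · j · l
Apply R4:  consuming j, l;  y := c · d(j, c, j) · j
The variable takes the whole remainder — replace the entire application.
Result:  c · d(j, c, j) · j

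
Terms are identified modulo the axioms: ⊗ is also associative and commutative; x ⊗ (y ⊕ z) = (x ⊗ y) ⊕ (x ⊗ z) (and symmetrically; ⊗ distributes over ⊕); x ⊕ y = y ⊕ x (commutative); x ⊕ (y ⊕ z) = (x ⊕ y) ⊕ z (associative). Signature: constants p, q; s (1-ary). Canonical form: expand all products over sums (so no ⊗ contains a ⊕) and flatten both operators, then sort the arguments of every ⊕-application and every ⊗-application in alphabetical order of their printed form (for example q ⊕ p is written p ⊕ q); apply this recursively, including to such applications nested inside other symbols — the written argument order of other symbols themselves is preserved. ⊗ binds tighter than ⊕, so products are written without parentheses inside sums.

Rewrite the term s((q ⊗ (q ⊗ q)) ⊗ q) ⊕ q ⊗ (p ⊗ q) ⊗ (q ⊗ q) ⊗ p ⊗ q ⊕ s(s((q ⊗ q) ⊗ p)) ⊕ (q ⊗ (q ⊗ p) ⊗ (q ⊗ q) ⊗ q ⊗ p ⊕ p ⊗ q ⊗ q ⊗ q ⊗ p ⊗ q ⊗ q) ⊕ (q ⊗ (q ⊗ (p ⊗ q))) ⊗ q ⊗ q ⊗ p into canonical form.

Merge nested applications:  s(q ⊗ q ⊗ q ⊗ q) ⊕ p ⊗ p ⊗ q ⊗ q ⊗ q ⊗ q ⊗ q ⊕ s(s(p ⊗ q ⊗ q)) ⊕ p ⊗ p ⊗ q ⊗ q ⊗ q ⊗ q ⊗ q ⊕ p ⊗ p ⊗ q ⊗ q ⊗ q ⊗ q ⊗ q ⊕ p ⊗ p ⊗ q ⊗ q ⊗ q ⊗ q ⊗ q
Sort:  p ⊗ p ⊗ q ⊗ q ⊗ q ⊗ q ⊗ q ⊕ p ⊗ p ⊗ q ⊗ q ⊗ q ⊗ q ⊗ q ⊕ p ⊗ p ⊗ q ⊗ q ⊗ q ⊗ q ⊗ q ⊕ p ⊗ p ⊗ q ⊗ q ⊗ q ⊗ q ⊗ q ⊕ s(q ⊗ q ⊗ q ⊗ q) ⊕ s(s(p ⊗ q ⊗ q))

Answer: p ⊗ p ⊗ q ⊗ q ⊗ q ⊗ q ⊗ q ⊕ p ⊗ p ⊗ q ⊗ q ⊗ q ⊗ q ⊗ q ⊕ p ⊗ p ⊗ q ⊗ q ⊗ q ⊗ q ⊗ q ⊕ p ⊗ p ⊗ q ⊗ q ⊗ q ⊗ q ⊗ q ⊕ s(q ⊗ q ⊗ q ⊗ q) ⊕ s(s(p ⊗ q ⊗ q))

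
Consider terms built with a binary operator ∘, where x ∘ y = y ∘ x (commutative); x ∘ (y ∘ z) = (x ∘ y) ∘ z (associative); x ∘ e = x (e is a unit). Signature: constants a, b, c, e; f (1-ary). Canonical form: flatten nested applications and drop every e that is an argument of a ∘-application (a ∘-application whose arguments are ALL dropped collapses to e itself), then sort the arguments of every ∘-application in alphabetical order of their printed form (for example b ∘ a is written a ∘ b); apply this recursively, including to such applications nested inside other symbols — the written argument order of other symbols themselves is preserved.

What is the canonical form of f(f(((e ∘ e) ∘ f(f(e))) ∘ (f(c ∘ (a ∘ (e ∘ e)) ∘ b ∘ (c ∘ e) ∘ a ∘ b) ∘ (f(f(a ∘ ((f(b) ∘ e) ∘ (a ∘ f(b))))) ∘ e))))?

Focus inside:  ((e ∘ e) ∘ f(f(e))) ∘ (f(c ∘ (a ∘ (e ∘ e)) ∘ b ∘ (c ∘ e) ∘ a ∘ b) ∘ (f(f(a ∘ ((f(b) ∘ e) ∘ (a ∘ f(b))))) ∘ e))
Flatten:  e ∘ e ∘ f(f(e)) ∘ f(c ∘ (a ∘ (e ∘ e)) ∘ b ∘ (c ∘ e) ∘ a ∘ b) ∘ f(f(a ∘ ((f(b) ∘ e) ∘ (a ∘ f(b))))) ∘ e
Simplify inside:  f(c ∘ (a ∘ (e ∘ e)) ∘ b ∘ (c ∘ e) ∘ a ∘ b)  →  f(a ∘ a ∘ b ∘ b ∘ c ∘ c)
Canonicalize subterm:  f(f(a ∘ ((f(b) ∘ e) ∘ (a ∘ f(b)))))  →  f(f(a ∘ a ∘ f(b) ∘ f(b)))
Unit:  drop e (×3)
Sort:  f(a ∘ a ∘ b ∘ b ∘ c ∘ c) ∘ f(f(a ∘ a ∘ f(b) ∘ f(b))) ∘ f(f(e))
Reassemble:  f(f(f(a ∘ a ∘ b ∘ b ∘ c ∘ c) ∘ f(f(a ∘ a ∘ f(b) ∘ f(b))) ∘ f(f(e))))

Answer: f(f(f(a ∘ a ∘ b ∘ b ∘ c ∘ c) ∘ f(f(a ∘ a ∘ f(b) ∘ f(b))) ∘ f(f(e))))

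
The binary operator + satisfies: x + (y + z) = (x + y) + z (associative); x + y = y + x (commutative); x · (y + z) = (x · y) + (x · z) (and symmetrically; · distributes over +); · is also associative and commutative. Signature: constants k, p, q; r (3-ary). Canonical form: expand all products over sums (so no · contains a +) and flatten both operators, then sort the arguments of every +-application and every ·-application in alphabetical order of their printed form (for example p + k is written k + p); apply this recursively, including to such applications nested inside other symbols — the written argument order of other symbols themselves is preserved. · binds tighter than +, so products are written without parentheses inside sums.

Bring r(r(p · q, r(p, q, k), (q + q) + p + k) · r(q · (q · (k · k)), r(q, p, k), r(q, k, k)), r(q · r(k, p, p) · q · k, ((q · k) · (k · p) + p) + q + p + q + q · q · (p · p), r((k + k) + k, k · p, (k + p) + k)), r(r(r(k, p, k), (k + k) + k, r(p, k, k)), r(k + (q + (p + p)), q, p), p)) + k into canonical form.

Answer: k + r(r(k · k · q · q, r(q, p, k), r(q, k, k)) · r(p · q, r(p, q, k), k + p + q + q), r(k · q · q · r(k, p, p), k · k · p · q + p + p + p · p · q · q + q + q, r(k + k + k, k · p, k + k + p)), r(r(r(k, p, k), k + k + k, r(p, k, k)), r(k + p + p + q, q, p), p))

Derivation:
Un-nest:  r(r(k · k · q · q, r(q, p, k), r(q, k, k)) · r(p · q, r(p, q, k), k + p + q + q), r(k · q · q · r(k, p, p), k · k · p · q + p + p + p · p · q · q + q + q, r(k + k + k, k · p, k + k + p)), r(r(r(k, p, k), k + k + k, r(p, k, k)), r(k + p + p + q, q, p), p)) + k
Sort arguments:  k + r(r(k · k · q · q, r(q, p, k), r(q, k, k)) · r(p · q, r(p, q, k), k + p + q + q), r(k · q · q · r(k, p, p), k · k · p · q + p + p + p · p · q · q + q + q, r(k + k + k, k · p, k + k + p)), r(r(r(k, p, k), k + k + k, r(p, k, k)), r(k + p + p + q, q, p), p))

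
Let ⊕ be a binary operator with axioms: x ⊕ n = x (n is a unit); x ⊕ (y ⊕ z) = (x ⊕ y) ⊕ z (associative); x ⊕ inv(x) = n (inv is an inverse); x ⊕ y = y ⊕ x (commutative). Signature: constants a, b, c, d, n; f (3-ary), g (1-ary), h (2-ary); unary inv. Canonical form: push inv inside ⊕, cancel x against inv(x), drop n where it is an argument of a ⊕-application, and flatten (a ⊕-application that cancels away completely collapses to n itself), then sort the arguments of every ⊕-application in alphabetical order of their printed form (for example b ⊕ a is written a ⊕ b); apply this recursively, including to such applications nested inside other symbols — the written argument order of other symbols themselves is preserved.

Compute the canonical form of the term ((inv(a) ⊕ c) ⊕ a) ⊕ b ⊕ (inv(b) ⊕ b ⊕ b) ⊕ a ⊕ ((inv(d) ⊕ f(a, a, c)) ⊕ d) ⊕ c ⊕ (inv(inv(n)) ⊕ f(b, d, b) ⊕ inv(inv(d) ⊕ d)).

Answer: a ⊕ b ⊕ b ⊕ c ⊕ c ⊕ f(a, a, c) ⊕ f(b, d, b)

Derivation:
Push inv inside:  distribute inv over ⊕ and collapse double inv
Cancel inverse pairs:  d cancels
Combine occurrences:  a ⊕ c ⊕ c ⊕ b ⊕ b ⊕ f(a, a, c) ⊕ f(b, d, b)
Sort arguments:  a ⊕ b ⊕ b ⊕ c ⊕ c ⊕ f(a, a, c) ⊕ f(b, d, b)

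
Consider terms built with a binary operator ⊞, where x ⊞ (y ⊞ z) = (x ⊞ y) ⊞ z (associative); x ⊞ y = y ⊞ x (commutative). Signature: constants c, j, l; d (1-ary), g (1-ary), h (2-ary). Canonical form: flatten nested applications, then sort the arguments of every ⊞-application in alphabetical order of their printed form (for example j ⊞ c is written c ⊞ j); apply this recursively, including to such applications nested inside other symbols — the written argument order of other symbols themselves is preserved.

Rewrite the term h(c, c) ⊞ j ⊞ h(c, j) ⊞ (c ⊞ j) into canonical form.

Answer: c ⊞ h(c, c) ⊞ h(c, j) ⊞ j ⊞ j

Derivation:
Merge nested applications:  h(c, c) ⊞ j ⊞ h(c, j) ⊞ c ⊞ j
Sort arguments:  c ⊞ h(c, c) ⊞ h(c, j) ⊞ j ⊞ j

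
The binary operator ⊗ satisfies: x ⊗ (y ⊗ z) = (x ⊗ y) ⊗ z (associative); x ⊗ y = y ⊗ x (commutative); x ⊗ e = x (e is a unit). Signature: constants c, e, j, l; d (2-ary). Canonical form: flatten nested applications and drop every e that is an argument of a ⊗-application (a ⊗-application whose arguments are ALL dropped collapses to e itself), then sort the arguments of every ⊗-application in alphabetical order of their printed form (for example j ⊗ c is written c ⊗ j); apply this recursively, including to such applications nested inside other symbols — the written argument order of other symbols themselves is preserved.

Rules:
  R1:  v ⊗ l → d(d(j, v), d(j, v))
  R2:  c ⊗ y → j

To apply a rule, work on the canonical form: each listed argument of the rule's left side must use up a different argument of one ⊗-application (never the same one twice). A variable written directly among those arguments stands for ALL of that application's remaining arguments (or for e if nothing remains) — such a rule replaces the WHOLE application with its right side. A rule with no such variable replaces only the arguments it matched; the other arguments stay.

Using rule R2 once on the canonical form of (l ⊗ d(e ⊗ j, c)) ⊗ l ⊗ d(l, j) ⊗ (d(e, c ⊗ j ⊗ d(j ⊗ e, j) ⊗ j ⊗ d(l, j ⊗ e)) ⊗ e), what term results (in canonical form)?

Canonical form:  d(e, c ⊗ d(j, j) ⊗ d(l, j) ⊗ j ⊗ j) ⊗ d(j, c) ⊗ d(l, j) ⊗ l ⊗ l
R2 matches:  uses c;  y := d(j, j) ⊗ d(l, j) ⊗ j ⊗ j
Every leftover argument binds to the variable; the entire application is replaced.
New term:  d(e, j) ⊗ d(j, c) ⊗ d(l, j) ⊗ l ⊗ l

Answer: d(e, j) ⊗ d(j, c) ⊗ d(l, j) ⊗ l ⊗ l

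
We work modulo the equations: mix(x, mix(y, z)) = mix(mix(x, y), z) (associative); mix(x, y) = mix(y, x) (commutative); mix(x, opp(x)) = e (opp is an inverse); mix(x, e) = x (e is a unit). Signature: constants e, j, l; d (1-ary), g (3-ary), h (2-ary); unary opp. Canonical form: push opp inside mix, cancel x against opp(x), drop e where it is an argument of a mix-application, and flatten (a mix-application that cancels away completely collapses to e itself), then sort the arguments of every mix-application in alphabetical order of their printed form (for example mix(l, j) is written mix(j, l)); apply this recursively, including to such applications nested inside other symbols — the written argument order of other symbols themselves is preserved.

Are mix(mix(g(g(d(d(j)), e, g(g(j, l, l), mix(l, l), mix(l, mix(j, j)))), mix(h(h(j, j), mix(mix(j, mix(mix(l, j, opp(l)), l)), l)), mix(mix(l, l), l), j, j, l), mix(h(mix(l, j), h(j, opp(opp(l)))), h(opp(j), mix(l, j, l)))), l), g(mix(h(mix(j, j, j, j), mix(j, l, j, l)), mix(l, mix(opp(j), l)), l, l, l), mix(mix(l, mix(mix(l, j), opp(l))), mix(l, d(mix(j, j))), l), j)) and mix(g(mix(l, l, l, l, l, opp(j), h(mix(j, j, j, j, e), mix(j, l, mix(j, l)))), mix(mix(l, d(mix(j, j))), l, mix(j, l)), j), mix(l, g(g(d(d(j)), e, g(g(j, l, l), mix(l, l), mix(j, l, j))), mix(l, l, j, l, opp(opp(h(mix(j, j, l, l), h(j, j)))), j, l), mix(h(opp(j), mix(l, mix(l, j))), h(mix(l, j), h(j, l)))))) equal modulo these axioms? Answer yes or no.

Answer: no — mix(g(g(d(d(j)), e, g(g(j, l, l), mix(l, l), mix(j, j, l))), mix(h(h(j, j), mix(j, j, l, l)), j, j, l, l, l, l), mix(h(mix(j, l), h(j, l)), h(opp(j), mix(j, l, l)))), g(mix(h(mix(j, j, j, j), mix(j, j, l, l)), l, l, l, l, l, opp(j)), mix(d(mix(j, j)), j, l, l, l), j), l) vs mix(g(g(d(d(j)), e, g(g(j, l, l), mix(l, l), mix(j, j, l))), mix(h(mix(j, j, l, l), h(j, j)), j, j, l, l, l, l), mix(h(mix(j, l), h(j, l)), h(opp(j), mix(j, l, l)))), g(mix(h(mix(j, j, j, j), mix(j, j, l, l)), l, l, l, l, l, opp(j)), mix(d(mix(j, j)), j, l, l, l), j), l)

Derivation:
Left:  mix(mix(g(g(d(d(j)), e, g(g(j, l, l), mix(l, l), mix(l, mix(j, j)))), mix(h(h(j, j), mix(mix(j, mix(mix(l, j, opp(l)), l)), l)), mix(mix(l, l), l), j, j, l), mix(h(mix(l, j), h(j, opp(opp(l)))), h(opp(j), mix(l, j, l)))), l), g(mix(h(mix(j, j, j, j), mix(j, l, j, l)), mix(l, mix(opp(j), l)), l, l, l), mix(mix(l, mix(mix(l, j), opp(l))), mix(l, d(mix(j, j))), l), j))
  Push opp inside:  distribute opp over mix and collapse double opp
  Collect terms:  mix(g(g(d(d(j)), e, g(g(j, l, l), mix(l, l), mix(j, j, l))), mix(h(h(j, j), mix(j, j, l, l)), j, j, l, l, l, l), mix(h(mix(j, l), h(j, l)), h(opp(j), mix(j, l, l)))), l, g(mix(h(mix(j, j, j, j), mix(j, j, l, l)), l, l, l, l, l, opp(j)), mix(d(mix(j, j)), j, l, l, l), j))
  Order the arguments:  mix(g(g(d(d(j)), e, g(g(j, l, l), mix(l, l), mix(j, j, l))), mix(h(h(j, j), mix(j, j, l, l)), j, j, l, l, l, l), mix(h(mix(j, l), h(j, l)), h(opp(j), mix(j, l, l)))), g(mix(h(mix(j, j, j, j), mix(j, j, l, l)), l, l, l, l, l, opp(j)), mix(d(mix(j, j)), j, l, l, l), j), l)
Right:  mix(g(mix(l, l, l, l, l, opp(j), h(mix(j, j, j, j, e), mix(j, l, mix(j, l)))), mix(mix(l, d(mix(j, j))), l, mix(j, l)), j), mix(l, g(g(d(d(j)), e, g(g(j, l, l), mix(l, l), mix(j, l, j))), mix(l, l, j, l, opp(opp(h(mix(j, j, l, l), h(j, j)))), j, l), mix(h(opp(j), mix(l, mix(l, j))), h(mix(l, j), h(j, l))))))
  Push opp inside:  distribute opp over mix and collapse double opp
  Collect:  mix(g(mix(h(mix(j, j, j, j), mix(j, j, l, l)), l, l, l, l, l, opp(j)), mix(d(mix(j, j)), j, l, l, l), j), l, g(g(d(d(j)), e, g(g(j, l, l), mix(l, l), mix(j, j, l))), mix(h(mix(j, j, l, l), h(j, j)), j, j, l, l, l, l), mix(h(mix(j, l), h(j, l)), h(opp(j), mix(j, l, l)))))
  Order the arguments:  mix(g(g(d(d(j)), e, g(g(j, l, l), mix(l, l), mix(j, j, l))), mix(h(mix(j, j, l, l), h(j, j)), j, j, l, l, l, l), mix(h(mix(j, l), h(j, l)), h(opp(j), mix(j, l, l)))), g(mix(h(mix(j, j, j, j), mix(j, j, l, l)), l, l, l, l, l, opp(j)), mix(d(mix(j, j)), j, l, l, l), j), l)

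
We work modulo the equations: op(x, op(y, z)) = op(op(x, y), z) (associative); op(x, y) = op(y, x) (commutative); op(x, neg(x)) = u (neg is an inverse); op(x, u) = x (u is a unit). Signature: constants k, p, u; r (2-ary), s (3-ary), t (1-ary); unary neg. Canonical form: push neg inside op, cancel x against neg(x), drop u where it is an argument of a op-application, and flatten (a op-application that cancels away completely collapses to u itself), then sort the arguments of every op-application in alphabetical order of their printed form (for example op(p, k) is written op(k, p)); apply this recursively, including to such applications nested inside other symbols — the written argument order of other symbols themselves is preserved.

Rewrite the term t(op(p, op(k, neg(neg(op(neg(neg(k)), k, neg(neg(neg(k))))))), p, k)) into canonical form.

Answer: t(op(k, k, k, p, p))

Derivation:
Focus inside:  op(p, op(k, neg(neg(op(neg(neg(k)), k, neg(neg(neg(k))))))), p, k)
Push neg inside:  distribute neg over op and collapse double neg
Collect terms:  op(p, p, k, k, k)
Sort arguments:  op(k, k, k, p, p)
Put back:  t(op(k, k, k, p, p))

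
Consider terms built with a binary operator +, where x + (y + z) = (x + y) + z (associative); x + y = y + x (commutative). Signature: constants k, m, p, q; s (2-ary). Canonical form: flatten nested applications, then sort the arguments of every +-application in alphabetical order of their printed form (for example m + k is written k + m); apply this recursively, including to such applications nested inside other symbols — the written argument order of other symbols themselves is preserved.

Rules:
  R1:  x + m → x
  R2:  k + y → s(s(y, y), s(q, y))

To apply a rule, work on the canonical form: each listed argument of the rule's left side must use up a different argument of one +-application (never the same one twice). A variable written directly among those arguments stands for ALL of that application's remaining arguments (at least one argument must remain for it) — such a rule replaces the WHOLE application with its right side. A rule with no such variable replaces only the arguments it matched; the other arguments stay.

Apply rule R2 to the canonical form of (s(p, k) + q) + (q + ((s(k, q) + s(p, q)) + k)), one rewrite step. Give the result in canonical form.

Answer: s(s(q + q + s(k, q) + s(p, k) + s(p, q), q + q + s(k, q) + s(p, k) + s(p, q)), s(q, q + q + s(k, q) + s(p, k) + s(p, q)))

Derivation:
Canonical form:  k + q + q + s(k, q) + s(p, k) + s(p, q)
Apply R2:  consuming k;  y := q + q + s(k, q) + s(p, k) + s(p, q)
Every leftover argument binds to the variable; the entire application is replaced.
New term:  s(s(q + q + s(k, q) + s(p, k) + s(p, q), q + q + s(k, q) + s(p, k) + s(p, q)), s(q, q + q + s(k, q) + s(p, k) + s(p, q)))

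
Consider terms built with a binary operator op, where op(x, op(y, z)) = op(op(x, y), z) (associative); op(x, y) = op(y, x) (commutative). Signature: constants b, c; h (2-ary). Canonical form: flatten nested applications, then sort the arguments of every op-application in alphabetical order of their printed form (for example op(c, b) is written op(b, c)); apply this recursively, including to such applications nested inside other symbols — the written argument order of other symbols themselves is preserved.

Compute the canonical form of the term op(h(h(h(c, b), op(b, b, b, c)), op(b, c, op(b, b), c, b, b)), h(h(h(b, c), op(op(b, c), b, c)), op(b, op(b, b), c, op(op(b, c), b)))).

Canonicalize subterm:  h(h(h(c, b), op(b, b, b, c)), op(b, c, op(b, b), c, b, b))  →  h(h(h(c, b), op(b, b, b, c)), op(b, b, b, b, b, c, c))
Inside:  h(h(h(b, c), op(op(b, c), b, c)), op(b, op(b, b), c, op(op(b, c), b)))  →  h(h(h(b, c), op(b, b, c, c)), op(b, b, b, b, b, c, c))
Order the arguments:  op(h(h(h(b, c), op(b, b, c, c)), op(b, b, b, b, b, c, c)), h(h(h(c, b), op(b, b, b, c)), op(b, b, b, b, b, c, c)))

Answer: op(h(h(h(b, c), op(b, b, c, c)), op(b, b, b, b, b, c, c)), h(h(h(c, b), op(b, b, b, c)), op(b, b, b, b, b, c, c)))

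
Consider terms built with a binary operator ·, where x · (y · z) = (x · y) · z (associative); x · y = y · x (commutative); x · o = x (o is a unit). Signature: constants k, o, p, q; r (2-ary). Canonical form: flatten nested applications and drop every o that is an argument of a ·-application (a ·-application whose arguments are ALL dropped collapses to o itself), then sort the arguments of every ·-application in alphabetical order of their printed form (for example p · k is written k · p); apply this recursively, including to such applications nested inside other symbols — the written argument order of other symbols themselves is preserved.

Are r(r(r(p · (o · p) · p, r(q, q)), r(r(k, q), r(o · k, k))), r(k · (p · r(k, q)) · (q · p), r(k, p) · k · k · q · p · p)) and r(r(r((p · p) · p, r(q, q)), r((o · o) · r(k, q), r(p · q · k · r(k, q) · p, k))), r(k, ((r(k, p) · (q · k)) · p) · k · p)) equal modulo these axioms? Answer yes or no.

Left:  r(r(r(p · (o · p) · p, r(q, q)), r(r(k, q), r(o · k, k))), r(k · (p · r(k, q)) · (q · p), r(k, p) · k · k · q · p · p))
  Descend into:  k · (p · r(k, q)) · (q · p)
  Merge nested applications:  k · p · r(k, q) · q · p
  Sort:  k · p · p · q · r(k, q)
  Put back:  r(r(r(p · p · p, r(q, q)), r(r(k, q), r(k, k))), r(k · p · p · q · r(k, q), k · k · p · p · q · r(k, p)))
Right:  r(r(r((p · p) · p, r(q, q)), r((o · o) · r(k, q), r(p · q · k · r(k, q) · p, k))), r(k, ((r(k, p) · (q · k)) · p) · k · p))
  Descend into:  ((r(k, p) · (q · k)) · p) · k · p
  Flatten:  r(k, p) · q · k · p · k · p
  Order the arguments:  k · k · p · p · q · r(k, p)
  Reassemble:  r(r(r(p · p · p, r(q, q)), r(r(k, q), r(k · p · p · q · r(k, q), k))), r(k, k · k · p · p · q · r(k, p)))

Answer: no — r(r(r(p · p · p, r(q, q)), r(r(k, q), r(k, k))), r(k · p · p · q · r(k, q), k · k · p · p · q · r(k, p))) vs r(r(r(p · p · p, r(q, q)), r(r(k, q), r(k · p · p · q · r(k, q), k))), r(k, k · k · p · p · q · r(k, p)))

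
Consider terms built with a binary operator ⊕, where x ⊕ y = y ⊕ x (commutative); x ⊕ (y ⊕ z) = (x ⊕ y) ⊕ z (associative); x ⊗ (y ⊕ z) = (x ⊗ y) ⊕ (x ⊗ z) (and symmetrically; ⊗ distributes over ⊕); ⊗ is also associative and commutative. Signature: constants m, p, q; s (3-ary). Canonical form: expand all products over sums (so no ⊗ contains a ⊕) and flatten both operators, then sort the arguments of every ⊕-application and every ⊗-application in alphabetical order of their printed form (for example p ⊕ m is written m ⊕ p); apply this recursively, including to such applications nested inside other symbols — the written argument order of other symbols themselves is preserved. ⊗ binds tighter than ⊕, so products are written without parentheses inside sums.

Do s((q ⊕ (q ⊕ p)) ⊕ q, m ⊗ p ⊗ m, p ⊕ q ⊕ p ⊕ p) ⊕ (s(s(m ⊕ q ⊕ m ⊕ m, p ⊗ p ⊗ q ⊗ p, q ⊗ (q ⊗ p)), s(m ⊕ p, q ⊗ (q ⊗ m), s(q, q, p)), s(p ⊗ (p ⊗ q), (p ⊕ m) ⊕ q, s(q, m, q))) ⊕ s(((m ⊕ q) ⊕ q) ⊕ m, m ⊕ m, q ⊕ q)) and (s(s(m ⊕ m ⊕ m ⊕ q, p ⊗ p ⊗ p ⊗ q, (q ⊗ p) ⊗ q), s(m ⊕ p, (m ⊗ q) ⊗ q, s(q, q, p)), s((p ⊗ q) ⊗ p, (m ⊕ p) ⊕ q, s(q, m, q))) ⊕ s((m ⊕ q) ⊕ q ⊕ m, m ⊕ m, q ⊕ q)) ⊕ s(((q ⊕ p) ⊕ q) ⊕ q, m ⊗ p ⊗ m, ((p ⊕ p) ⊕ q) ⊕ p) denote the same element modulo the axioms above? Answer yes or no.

Left:  s((q ⊕ (q ⊕ p)) ⊕ q, m ⊗ p ⊗ m, p ⊕ q ⊕ p ⊕ p) ⊕ (s(s(m ⊕ q ⊕ m ⊕ m, p ⊗ p ⊗ q ⊗ p, q ⊗ (q ⊗ p)), s(m ⊕ p, q ⊗ (q ⊗ m), s(q, q, p)), s(p ⊗ (p ⊗ q), (p ⊕ m) ⊕ q, s(q, m, q))) ⊕ s(((m ⊕ q) ⊕ q) ⊕ m, m ⊕ m, q ⊕ q))
  Flatten:  s(p ⊕ q ⊕ q ⊕ q, m ⊗ m ⊗ p, p ⊕ p ⊕ p ⊕ q) ⊕ s(s(m ⊕ m ⊕ m ⊕ q, p ⊗ p ⊗ p ⊗ q, p ⊗ q ⊗ q), s(m ⊕ p, m ⊗ q ⊗ q, s(q, q, p)), s(p ⊗ p ⊗ q, m ⊕ p ⊕ q, s(q, m, q))) ⊕ s(m ⊕ m ⊕ q ⊕ q, m ⊕ m, q ⊕ q)
  Order the arguments:  s(m ⊕ m ⊕ q ⊕ q, m ⊕ m, q ⊕ q) ⊕ s(p ⊕ q ⊕ q ⊕ q, m ⊗ m ⊗ p, p ⊕ p ⊕ p ⊕ q) ⊕ s(s(m ⊕ m ⊕ m ⊕ q, p ⊗ p ⊗ p ⊗ q, p ⊗ q ⊗ q), s(m ⊕ p, m ⊗ q ⊗ q, s(q, q, p)), s(p ⊗ p ⊗ q, m ⊕ p ⊕ q, s(q, m, q)))
Right:  (s(s(m ⊕ m ⊕ m ⊕ q, p ⊗ p ⊗ p ⊗ q, (q ⊗ p) ⊗ q), s(m ⊕ p, (m ⊗ q) ⊗ q, s(q, q, p)), s((p ⊗ q) ⊗ p, (m ⊕ p) ⊕ q, s(q, m, q))) ⊕ s((m ⊕ q) ⊕ q ⊕ m, m ⊕ m, q ⊕ q)) ⊕ s(((q ⊕ p) ⊕ q) ⊕ q, m ⊗ p ⊗ m, ((p ⊕ p) ⊕ q) ⊕ p)
  Flatten:  s(s(m ⊕ m ⊕ m ⊕ q, p ⊗ p ⊗ p ⊗ q, p ⊗ q ⊗ q), s(m ⊕ p, m ⊗ q ⊗ q, s(q, q, p)), s(p ⊗ p ⊗ q, m ⊕ p ⊕ q, s(q, m, q))) ⊕ s(m ⊕ m ⊕ q ⊕ q, m ⊕ m, q ⊕ q) ⊕ s(p ⊕ q ⊕ q ⊕ q, m ⊗ m ⊗ p, p ⊕ p ⊕ p ⊕ q)
  Sort arguments:  s(m ⊕ m ⊕ q ⊕ q, m ⊕ m, q ⊕ q) ⊕ s(p ⊕ q ⊕ q ⊕ q, m ⊗ m ⊗ p, p ⊕ p ⊕ p ⊕ q) ⊕ s(s(m ⊕ m ⊕ m ⊕ q, p ⊗ p ⊗ p ⊗ q, p ⊗ q ⊗ q), s(m ⊕ p, m ⊗ q ⊗ q, s(q, q, p)), s(p ⊗ p ⊗ q, m ⊕ p ⊕ q, s(q, m, q)))

Answer: yes — both canonical forms are s(m ⊕ m ⊕ q ⊕ q, m ⊕ m, q ⊕ q) ⊕ s(p ⊕ q ⊕ q ⊕ q, m ⊗ m ⊗ p, p ⊕ p ⊕ p ⊕ q) ⊕ s(s(m ⊕ m ⊕ m ⊕ q, p ⊗ p ⊗ p ⊗ q, p ⊗ q ⊗ q), s(m ⊕ p, m ⊗ q ⊗ q, s(q, q, p)), s(p ⊗ p ⊗ q, m ⊕ p ⊕ q, s(q, m, q)))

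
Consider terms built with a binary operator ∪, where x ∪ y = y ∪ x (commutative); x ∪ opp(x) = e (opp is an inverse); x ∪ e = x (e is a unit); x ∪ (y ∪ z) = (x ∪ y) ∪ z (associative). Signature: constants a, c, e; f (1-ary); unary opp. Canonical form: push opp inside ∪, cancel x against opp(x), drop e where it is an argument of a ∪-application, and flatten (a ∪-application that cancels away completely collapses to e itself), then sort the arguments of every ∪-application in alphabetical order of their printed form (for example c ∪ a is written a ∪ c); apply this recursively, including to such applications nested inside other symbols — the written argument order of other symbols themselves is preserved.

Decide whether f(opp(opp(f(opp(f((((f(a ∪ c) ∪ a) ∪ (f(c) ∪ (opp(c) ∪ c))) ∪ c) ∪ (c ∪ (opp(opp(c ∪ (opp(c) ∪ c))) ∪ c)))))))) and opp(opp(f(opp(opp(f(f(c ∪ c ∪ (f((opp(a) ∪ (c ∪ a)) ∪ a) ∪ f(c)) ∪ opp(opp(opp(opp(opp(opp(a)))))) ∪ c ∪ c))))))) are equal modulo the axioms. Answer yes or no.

Left:  f(opp(opp(f(opp(f((((f(a ∪ c) ∪ a) ∪ (f(c) ∪ (opp(c) ∪ c))) ∪ c) ∪ (c ∪ (opp(opp(c ∪ (opp(c) ∪ c))) ∪ c))))))))
  Descend into:  (((f(a ∪ c) ∪ a) ∪ (f(c) ∪ (opp(c) ∪ c))) ∪ c) ∪ (c ∪ (opp(opp(c ∪ (opp(c) ∪ c))) ∪ c))
  Push opp inside:  distribute opp over ∪ and collapse double opp
  Collect:  f(a ∪ c) ∪ a ∪ f(c) ∪ c ∪ c ∪ c ∪ c
  Sort arguments:  a ∪ c ∪ c ∪ c ∪ c ∪ f(a ∪ c) ∪ f(c)
  Put back:  f(f(opp(f(a ∪ c ∪ c ∪ c ∪ c ∪ f(a ∪ c) ∪ f(c)))))
Right:  opp(opp(f(opp(opp(f(f(c ∪ c ∪ (f((opp(a) ∪ (c ∪ a)) ∪ a) ∪ f(c)) ∪ opp(opp(opp(opp(opp(opp(a)))))) ∪ c ∪ c)))))))
  Push opp inside:  distribute opp over ∪ and collapse double opp
  Collect:  f(f(f(a ∪ c ∪ c ∪ c ∪ c ∪ f(a ∪ c) ∪ f(c))))

Answer: no — f(f(opp(f(a ∪ c ∪ c ∪ c ∪ c ∪ f(a ∪ c) ∪ f(c))))) vs f(f(f(a ∪ c ∪ c ∪ c ∪ c ∪ f(a ∪ c) ∪ f(c))))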